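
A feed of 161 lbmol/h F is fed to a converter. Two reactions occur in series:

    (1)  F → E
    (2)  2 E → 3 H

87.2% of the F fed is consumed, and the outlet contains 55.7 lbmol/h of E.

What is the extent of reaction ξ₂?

Conversion of F: F consumed = 1ξ₁ = 0.872 × 161 → ξ₁ = 140.4 lbmol/h.
E balance: n_E = 0 + 1ξ₁ − 2ξ₂ = 55.7 → ξ₂ = (1·140.4 − 55.7)/2 = 42.35 lbmol/h.
Outlet amounts (n = n₀ + Σ ν·ξ):
  F: 161 − 1(140.4) = 20.61
  E: 0 + 1(140.4) − 2(42.35) = 55.7
  H: 0 + 3(42.35) = 127

ξ₂ = 42.3 lbmol/h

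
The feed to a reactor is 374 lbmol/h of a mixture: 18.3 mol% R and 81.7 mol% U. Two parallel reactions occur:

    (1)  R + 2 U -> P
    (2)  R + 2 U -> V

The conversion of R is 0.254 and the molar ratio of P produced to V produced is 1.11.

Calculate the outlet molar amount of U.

Conversion of R: R consumed = 0.254 × 68.44 = 17.38 lbmol/h = 1ξ₁ + 1ξ₂.
Selectivity: 1ξ₁ / (1ξ₂) = 1.11 → ξ₁ = 1.11 ξ₂.
Substitute: (1·1.11 + 1) ξ₂ = 17.38 → ξ₂ = 8.239 lbmol/h, ξ₁ = 9.145 lbmol/h.
Outlet amounts (n = n₀ + Σ ν·ξ):
  R: 68.44 − 1(9.145) − 1(8.239) = 51.06
  U: 305.6 − 2(9.145) − 2(8.239) = 270.8
  P: 0 + 1(9.145) = 9.145
  V: 0 + 1(8.239) = 8.239

271 lbmol/h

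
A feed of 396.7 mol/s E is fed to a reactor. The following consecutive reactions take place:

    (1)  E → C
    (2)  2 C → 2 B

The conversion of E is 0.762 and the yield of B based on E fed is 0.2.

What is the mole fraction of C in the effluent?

0.562

Conversion of E: E consumed = 1ξ₁ = 0.762 × 396.7 → ξ₁ = 302.3 mol/s.
Yield of B: 2ξ₂ / 396.7 = 0.2 → ξ₂ = 39.67 mol/s.
Outlet amounts (n = n₀ + Σ ν·ξ):
  E: 396.7 − 1(302.3) = 94.41
  C: 0 + 1(302.3) − 2(39.67) = 222.9
  B: 0 + 2(39.67) = 79.34
Total out = 396.7 mol/s; y_C = 222.9 / 396.7 = 0.562.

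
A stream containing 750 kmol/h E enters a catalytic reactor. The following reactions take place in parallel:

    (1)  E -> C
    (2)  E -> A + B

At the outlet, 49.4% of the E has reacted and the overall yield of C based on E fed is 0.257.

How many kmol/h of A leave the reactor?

Yield of C: 1ξ₁ / 750 = 0.257 → ξ₁ = 192.8 kmol/h.
Conversion of E: 1ξ₁ + 1ξ₂ = 0.494 × 750 = 370.5 → ξ₂ = 177.8 kmol/h.
Outlet amounts (n = n₀ + Σ ν·ξ):
  E: 750 − 1(192.8) − 1(177.8) = 379.5
  C: 0 + 1(192.8) = 192.8
  A: 0 + 1(177.8) = 177.8
  B: 0 + 1(177.8) = 177.8

178 kmol/h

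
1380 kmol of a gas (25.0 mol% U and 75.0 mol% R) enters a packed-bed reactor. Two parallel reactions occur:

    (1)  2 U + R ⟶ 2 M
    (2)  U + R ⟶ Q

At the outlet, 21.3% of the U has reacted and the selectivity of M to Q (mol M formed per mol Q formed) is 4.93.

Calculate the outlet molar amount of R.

992 kmol

Conversion of U: U consumed = 0.213 × 345 = 73.48 kmol = 2ξ₁ + 1ξ₂.
Selectivity: 2ξ₁ / (1ξ₂) = 4.93 → ξ₁ = 2.465 ξ₂.
Substitute: (2·2.465 + 1) ξ₂ = 73.48 → ξ₂ = 12.39 kmol, ξ₁ = 30.55 kmol.
Outlet amounts (n = n₀ + Σ ν·ξ):
  U: 345 − 2(30.55) − 1(12.39) = 271.5
  R: 1035 − 1(30.55) − 1(12.39) = 992.1
  M: 0 + 2(30.55) = 61.09
  Q: 0 + 1(12.39) = 12.39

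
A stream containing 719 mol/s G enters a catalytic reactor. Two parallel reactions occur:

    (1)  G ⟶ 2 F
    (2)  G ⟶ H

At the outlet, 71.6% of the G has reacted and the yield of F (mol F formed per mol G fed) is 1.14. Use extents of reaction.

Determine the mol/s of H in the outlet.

Yield of F: 2ξ₁ / 719 = 1.14 → ξ₁ = 409.8 mol/s.
Conversion of G: 1ξ₁ + 1ξ₂ = 0.716 × 719 = 514.8 → ξ₂ = 105 mol/s.
Outlet amounts (n = n₀ + Σ ν·ξ):
  G: 719 − 1(409.8) − 1(105) = 204.2
  F: 0 + 2(409.8) = 819.7
  H: 0 + 1(105) = 105

105 mol/s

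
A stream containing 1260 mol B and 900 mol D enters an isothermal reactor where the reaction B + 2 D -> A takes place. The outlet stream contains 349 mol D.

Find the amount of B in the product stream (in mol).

For D: n = n₀ − 2ξ → 349 = 900 − 2ξ, giving ξ = 275.5 mol.
Outlet amounts (n = n₀ + ν ξ):
  B: 1260 − 1(275.5) = 984.5
  D: 900 − 2(275.5) = 349
  A: 0 + 1(275.5) = 275.5

984 mol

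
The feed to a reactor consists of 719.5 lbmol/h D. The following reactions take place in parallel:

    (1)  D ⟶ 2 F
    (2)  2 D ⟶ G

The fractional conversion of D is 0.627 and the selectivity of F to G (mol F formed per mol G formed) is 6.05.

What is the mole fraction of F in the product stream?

0.603

Conversion of D: D consumed = 0.627 × 719.5 = 451.1 lbmol/h = 1ξ₁ + 2ξ₂.
Selectivity: 2ξ₁ / (1ξ₂) = 6.05 → ξ₁ = 3.025 ξ₂.
Substitute: (1·3.025 + 2) ξ₂ = 451.1 → ξ₂ = 89.78 lbmol/h, ξ₁ = 271.6 lbmol/h.
Outlet amounts (n = n₀ + Σ ν·ξ):
  D: 719.5 − 1(271.6) − 2(89.78) = 268.4
  F: 0 + 2(271.6) = 543.1
  G: 0 + 1(89.78) = 89.78
Total out = 901.3 lbmol/h; y_F = 543.1 / 901.3 = 0.6026.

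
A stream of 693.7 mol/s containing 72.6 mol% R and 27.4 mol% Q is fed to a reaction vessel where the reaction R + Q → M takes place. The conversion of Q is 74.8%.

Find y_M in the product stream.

Q reacted = 0.748 × 190.1 = 142.2 mol/s; ν_Q = −1, so ξ = 142.2/1 = 142.2 mol/s.
Outlet amounts (n = n₀ + ν ξ):
  R: 503.6 − 1(142.2) = 361.5
  Q: 190.1 − 1(142.2) = 47.9
  M: 0 + 1(142.2) = 142.2
Total out = 551.5 mol/s; y_M = 142.2 / 551.5 = 0.2578.

0.258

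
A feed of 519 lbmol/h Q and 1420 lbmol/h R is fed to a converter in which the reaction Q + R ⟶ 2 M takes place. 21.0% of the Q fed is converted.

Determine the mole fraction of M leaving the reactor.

0.112

Q reacted = 0.21 × 519 = 109 lbmol/h; ν_Q = −1, so ξ = 109/1 = 109 lbmol/h.
Outlet amounts (n = n₀ + ν ξ):
  Q: 519 − 1(109) = 410
  R: 1420 − 1(109) = 1311
  M: 0 + 2(109) = 218
Total out = 1939 lbmol/h; y_M = 218 / 1939 = 0.1124.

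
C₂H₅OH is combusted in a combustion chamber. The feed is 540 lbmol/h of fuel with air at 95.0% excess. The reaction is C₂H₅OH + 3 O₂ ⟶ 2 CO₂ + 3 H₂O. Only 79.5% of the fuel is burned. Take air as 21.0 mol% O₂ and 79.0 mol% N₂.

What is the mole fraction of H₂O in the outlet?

0.0804

Stoichiometric O₂ = 3 × 540 = 1620 lbmol/h; O₂ fed = 1620 × 1.950 = 3159 lbmol/h.
N₂ fed = 3159 × 79/21 = 11880 lbmol/h.
Fuel reacted = 0.795 × 540 → ξ = 429.3 lbmol/h.
Outlet (n = n₀ + ν ξ):
  C₂H₅OH: 540 − 1(429.3) = 110.7
  O₂: 3159 − 3(429.3) = 1871
  N₂: 11880 (inert)
  CO₂: 0 + 2(429.3) = 858.6
  H₂O: 0 + 3(429.3) = 1288
Total out = 16010 lbmol/h; y_H₂O = 1288 / 16010 = 0.08043.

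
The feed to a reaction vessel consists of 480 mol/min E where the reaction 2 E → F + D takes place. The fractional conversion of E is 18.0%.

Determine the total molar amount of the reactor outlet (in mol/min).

480 mol/min

E reacted = 0.18 × 480 = 86.4 mol/min; ν_E = −2, so ξ = 86.4/2 = 43.2 mol/min.
Outlet amounts (n = n₀ + ν ξ):
  E: 480 − 2(43.2) = 393.6
  F: 0 + 1(43.2) = 43.2
  D: 0 + 1(43.2) = 43.2
Total out = 393.6 + 43.2 + 43.2 = 480 mol/min.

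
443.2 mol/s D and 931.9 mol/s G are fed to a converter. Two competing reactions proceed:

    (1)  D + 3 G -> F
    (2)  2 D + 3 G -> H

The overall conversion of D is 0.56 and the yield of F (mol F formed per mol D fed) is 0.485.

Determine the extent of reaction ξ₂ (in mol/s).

ξ₂ = 16.6 mol/s

Yield of F: 1ξ₁ / 443.2 = 0.485 → ξ₁ = 215 mol/s.
Conversion of D: 1ξ₁ + 2ξ₂ = 0.56 × 443.2 = 248.2 → ξ₂ = 16.62 mol/s.
Outlet amounts (n = n₀ + Σ ν·ξ):
  D: 443.2 − 1(215) − 2(16.62) = 195
  G: 931.9 − 3(215) − 3(16.62) = 237.2
  F: 0 + 1(215) = 215
  H: 0 + 1(16.62) = 16.62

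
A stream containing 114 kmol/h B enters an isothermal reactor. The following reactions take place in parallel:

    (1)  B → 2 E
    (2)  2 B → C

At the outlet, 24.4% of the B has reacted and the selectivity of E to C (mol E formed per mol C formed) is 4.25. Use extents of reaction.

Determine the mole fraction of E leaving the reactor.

Conversion of B: B consumed = 0.244 × 114 = 27.82 kmol/h = 1ξ₁ + 2ξ₂.
Selectivity: 2ξ₁ / (1ξ₂) = 4.25 → ξ₁ = 2.125 ξ₂.
Substitute: (1·2.125 + 2) ξ₂ = 27.82 → ξ₂ = 6.743 kmol/h, ξ₁ = 14.33 kmol/h.
Outlet amounts (n = n₀ + Σ ν·ξ):
  B: 114 − 1(14.33) − 2(6.743) = 86.18
  E: 0 + 2(14.33) = 28.66
  C: 0 + 1(6.743) = 6.743
Total out = 121.6 kmol/h; y_E = 28.66 / 121.6 = 0.2357.

0.236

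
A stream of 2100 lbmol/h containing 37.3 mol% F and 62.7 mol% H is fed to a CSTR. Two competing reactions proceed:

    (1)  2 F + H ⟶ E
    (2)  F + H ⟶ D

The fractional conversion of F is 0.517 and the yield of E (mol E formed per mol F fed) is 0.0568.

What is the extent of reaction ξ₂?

ξ₂ = 316 lbmol/h

Yield of E: 1ξ₁ / 783.3 = 0.0568 → ξ₁ = 44.49 lbmol/h.
Conversion of F: 2ξ₁ + 1ξ₂ = 0.517 × 783.3 = 405 → ξ₂ = 316 lbmol/h.
Outlet amounts (n = n₀ + Σ ν·ξ):
  F: 783.3 − 2(44.49) − 1(316) = 378.3
  H: 1317 − 1(44.49) − 1(316) = 956.2
  E: 0 + 1(44.49) = 44.49
  D: 0 + 1(316) = 316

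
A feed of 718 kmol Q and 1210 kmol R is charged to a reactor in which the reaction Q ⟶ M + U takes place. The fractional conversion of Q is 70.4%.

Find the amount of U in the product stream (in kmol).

Q reacted = 0.704 × 718 = 505.5 kmol; ν_Q = −1, so ξ = 505.5/1 = 505.5 kmol.
Outlet amounts (n = n₀ + ν ξ):
  Q: 718 − 1(505.5) = 212.5
  M: 0 + 1(505.5) = 505.5
  U: 0 + 1(505.5) = 505.5
  R: 1210 (inert)

505 kmol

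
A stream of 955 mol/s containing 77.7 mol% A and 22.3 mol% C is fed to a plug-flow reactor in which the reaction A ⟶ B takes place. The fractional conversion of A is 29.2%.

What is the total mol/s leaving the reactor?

A reacted = 0.292 × 742 = 216.7 mol/s; ν_A = −1, so ξ = 216.7/1 = 216.7 mol/s.
Outlet amounts (n = n₀ + ν ξ):
  A: 742 − 1(216.7) = 525.4
  B: 0 + 1(216.7) = 216.7
  C: 213 (inert)
Total out = 525.4 + 216.7 + 213 = 955 mol/s.

955 mol/s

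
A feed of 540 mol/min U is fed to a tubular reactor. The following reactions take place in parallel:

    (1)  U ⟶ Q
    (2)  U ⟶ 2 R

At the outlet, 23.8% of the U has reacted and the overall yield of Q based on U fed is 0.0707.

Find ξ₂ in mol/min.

ξ₂ = 90.3 mol/min

Yield of Q: 1ξ₁ / 540 = 0.0707 → ξ₁ = 38.18 mol/min.
Conversion of U: 1ξ₁ + 1ξ₂ = 0.238 × 540 = 128.5 → ξ₂ = 90.34 mol/min.
Outlet amounts (n = n₀ + Σ ν·ξ):
  U: 540 − 1(38.18) − 1(90.34) = 411.5
  Q: 0 + 1(38.18) = 38.18
  R: 0 + 2(90.34) = 180.7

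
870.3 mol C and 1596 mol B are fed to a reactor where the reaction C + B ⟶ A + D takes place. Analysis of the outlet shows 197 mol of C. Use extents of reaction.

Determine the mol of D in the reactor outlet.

673 mol

For C: n = n₀ − 1ξ → 197 = 870.3 − 1ξ, giving ξ = 673.3 mol.
Outlet amounts (n = n₀ + ν ξ):
  C: 870.3 − 1(673.3) = 197
  B: 1596 − 1(673.3) = 922.7
  A: 0 + 1(673.3) = 673.3
  D: 0 + 1(673.3) = 673.3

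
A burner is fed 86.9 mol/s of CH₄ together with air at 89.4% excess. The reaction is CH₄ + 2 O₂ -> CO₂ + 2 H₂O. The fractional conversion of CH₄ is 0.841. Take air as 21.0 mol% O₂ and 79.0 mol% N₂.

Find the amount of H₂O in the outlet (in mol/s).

146 mol/s

Stoichiometric O₂ = 2 × 86.9 = 173.8 mol/s; O₂ fed = 173.8 × 1.894 = 329.2 mol/s.
N₂ fed = 329.2 × 79/21 = 1238 mol/s.
Fuel reacted = 0.841 × 86.9 → ξ = 73.08 mol/s.
Outlet (n = n₀ + ν ξ):
  CH₄: 86.9 − 1(73.08) = 13.82
  O₂: 329.2 − 2(73.08) = 183
  N₂: 1238 (inert)
  CO₂: 0 + 1(73.08) = 73.08
  H₂O: 0 + 2(73.08) = 146.2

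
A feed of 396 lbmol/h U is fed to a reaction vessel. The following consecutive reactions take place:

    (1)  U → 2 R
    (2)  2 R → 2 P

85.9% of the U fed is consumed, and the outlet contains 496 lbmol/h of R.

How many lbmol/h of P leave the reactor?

184 lbmol/h

Conversion of U: U consumed = 1ξ₁ = 0.859 × 396 → ξ₁ = 340.2 lbmol/h.
R balance: n_R = 0 + 2ξ₁ − 2ξ₂ = 496 → ξ₂ = (2·340.2 − 496)/2 = 92.16 lbmol/h.
Outlet amounts (n = n₀ + Σ ν·ξ):
  U: 396 − 1(340.2) = 55.84
  R: 0 + 2(340.2) − 2(92.16) = 496
  P: 0 + 2(92.16) = 184.3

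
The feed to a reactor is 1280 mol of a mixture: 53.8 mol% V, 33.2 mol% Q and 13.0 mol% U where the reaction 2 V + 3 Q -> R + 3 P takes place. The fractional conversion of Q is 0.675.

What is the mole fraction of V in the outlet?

Q reacted = 0.675 × 425 = 286.8 mol; ν_Q = −3, so ξ = 286.8/3 = 95.62 mol.
Outlet amounts (n = n₀ + ν ξ):
  V: 688.6 − 2(95.62) = 497.4
  Q: 425 − 3(95.62) = 138.1
  R: 0 + 1(95.62) = 95.62
  P: 0 + 3(95.62) = 286.8
  U: 166.4 (inert)
Total out = 1184 mol; y_V = 497.4 / 1184 = 0.42.

0.42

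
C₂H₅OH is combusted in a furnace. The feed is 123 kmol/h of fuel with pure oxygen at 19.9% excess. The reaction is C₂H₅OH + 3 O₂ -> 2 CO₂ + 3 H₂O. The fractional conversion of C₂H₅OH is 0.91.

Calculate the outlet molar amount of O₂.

107 kmol/h

Stoichiometric O₂ = 3 × 123 = 369 kmol/h; O₂ fed = 369 × 1.199 = 442.4 kmol/h.
Fuel reacted = 0.91 × 123 → ξ = 111.9 kmol/h.
Outlet (n = n₀ + ν ξ):
  C₂H₅OH: 123 − 1(111.9) = 11.07
  O₂: 442.4 − 3(111.9) = 106.6
  CO₂: 0 + 2(111.9) = 223.9
  H₂O: 0 + 3(111.9) = 335.8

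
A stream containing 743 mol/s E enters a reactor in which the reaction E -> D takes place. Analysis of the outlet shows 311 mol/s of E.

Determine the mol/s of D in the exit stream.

432 mol/s

For E: n = n₀ − 1ξ → 311 = 743 − 1ξ, giving ξ = 432 mol/s.
Outlet amounts (n = n₀ + ν ξ):
  E: 743 − 1(432) = 311
  D: 0 + 1(432) = 432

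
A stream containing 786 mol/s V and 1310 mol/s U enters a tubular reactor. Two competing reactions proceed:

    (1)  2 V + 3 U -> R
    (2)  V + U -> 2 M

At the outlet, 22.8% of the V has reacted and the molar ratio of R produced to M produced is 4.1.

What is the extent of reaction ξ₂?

ξ₂ = 10.3 mol/s

Conversion of V: V consumed = 0.228 × 786 = 179.2 mol/s = 2ξ₁ + 1ξ₂.
Selectivity: 1ξ₁ / (2ξ₂) = 4.1 → ξ₁ = 8.2 ξ₂.
Substitute: (2·8.2 + 1) ξ₂ = 179.2 → ξ₂ = 10.3 mol/s, ξ₁ = 84.45 mol/s.
Outlet amounts (n = n₀ + Σ ν·ξ):
  V: 786 − 2(84.45) − 1(10.3) = 606.8
  U: 1310 − 3(84.45) − 1(10.3) = 1046
  R: 0 + 1(84.45) = 84.45
  M: 0 + 2(10.3) = 20.6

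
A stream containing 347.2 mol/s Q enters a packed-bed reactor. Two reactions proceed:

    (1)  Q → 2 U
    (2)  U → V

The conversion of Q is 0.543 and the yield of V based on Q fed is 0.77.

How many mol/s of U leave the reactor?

Conversion of Q: Q consumed = 1ξ₁ = 0.543 × 347.2 → ξ₁ = 188.5 mol/s.
Yield of V: 1ξ₂ / 347.2 = 0.77 → ξ₂ = 267.3 mol/s.
Outlet amounts (n = n₀ + Σ ν·ξ):
  Q: 347.2 − 1(188.5) = 158.7
  U: 0 + 2(188.5) − 1(267.3) = 109.7
  V: 0 + 1(267.3) = 267.3

110 mol/s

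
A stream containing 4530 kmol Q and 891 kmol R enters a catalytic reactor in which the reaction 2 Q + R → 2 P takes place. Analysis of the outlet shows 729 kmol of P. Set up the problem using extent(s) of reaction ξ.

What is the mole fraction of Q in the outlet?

For P: n = n₀ + 2ξ → 729 = 0 + 2ξ, giving ξ = 364.5 kmol.
Outlet amounts (n = n₀ + ν ξ):
  Q: 4530 − 2(364.5) = 3801
  R: 891 − 1(364.5) = 526.5
  P: 0 + 2(364.5) = 729
Total out = 5056 kmol; y_Q = 3801 / 5056 = 0.7517.

0.752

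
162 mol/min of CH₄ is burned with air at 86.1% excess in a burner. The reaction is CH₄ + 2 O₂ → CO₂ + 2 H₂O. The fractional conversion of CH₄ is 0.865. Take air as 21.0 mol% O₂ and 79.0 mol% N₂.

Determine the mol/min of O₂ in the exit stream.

323 mol/min

Stoichiometric O₂ = 2 × 162 = 324 mol/min; O₂ fed = 324 × 1.861 = 603 mol/min.
N₂ fed = 603 × 79/21 = 2268 mol/min.
Fuel reacted = 0.865 × 162 → ξ = 140.1 mol/min.
Outlet (n = n₀ + ν ξ):
  CH₄: 162 − 1(140.1) = 21.87
  O₂: 603 − 2(140.1) = 322.7
  N₂: 2268 (inert)
  CO₂: 0 + 1(140.1) = 140.1
  H₂O: 0 + 2(140.1) = 280.3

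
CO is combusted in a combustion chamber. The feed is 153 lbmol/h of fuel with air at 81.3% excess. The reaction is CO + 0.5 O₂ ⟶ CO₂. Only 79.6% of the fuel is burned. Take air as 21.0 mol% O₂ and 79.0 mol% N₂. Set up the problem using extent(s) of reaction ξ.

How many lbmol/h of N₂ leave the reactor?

522 lbmol/h

Stoichiometric O₂ = 0.5 × 153 = 76.5 lbmol/h; O₂ fed = 76.5 × 1.813 = 138.7 lbmol/h.
N₂ fed = 138.7 × 79/21 = 521.8 lbmol/h.
Fuel reacted = 0.796 × 153 → ξ = 121.8 lbmol/h.
Outlet (n = n₀ + ν ξ):
  CO: 153 − 1(121.8) = 31.21
  O₂: 138.7 − 0.5(121.8) = 77.8
  N₂: 521.8 (inert)
  CO₂: 0 + 1(121.8) = 121.8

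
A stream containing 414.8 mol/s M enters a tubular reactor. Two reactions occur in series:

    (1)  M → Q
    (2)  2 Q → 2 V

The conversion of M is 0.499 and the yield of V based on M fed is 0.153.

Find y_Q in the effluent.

Conversion of M: M consumed = 1ξ₁ = 0.499 × 414.8 → ξ₁ = 207 mol/s.
Yield of V: 2ξ₂ / 414.8 = 0.153 → ξ₂ = 31.73 mol/s.
Outlet amounts (n = n₀ + Σ ν·ξ):
  M: 414.8 − 1(207) = 207.8
  Q: 0 + 1(207) − 2(31.73) = 143.5
  V: 0 + 2(31.73) = 63.46
Total out = 414.8 mol/s; y_Q = 143.5 / 414.8 = 0.346.

0.346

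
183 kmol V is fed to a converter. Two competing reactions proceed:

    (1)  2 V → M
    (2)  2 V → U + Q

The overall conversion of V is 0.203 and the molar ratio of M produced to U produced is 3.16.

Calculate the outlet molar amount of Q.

Conversion of V: V consumed = 0.203 × 183 = 37.15 kmol = 2ξ₁ + 2ξ₂.
Selectivity: 1ξ₁ / (1ξ₂) = 3.16 → ξ₁ = 3.16 ξ₂.
Substitute: (2·3.16 + 2) ξ₂ = 37.15 → ξ₂ = 4.465 kmol, ξ₁ = 14.11 kmol.
Outlet amounts (n = n₀ + Σ ν·ξ):
  V: 183 − 2(14.11) − 2(4.465) = 145.9
  M: 0 + 1(14.11) = 14.11
  U: 0 + 1(4.465) = 4.465
  Q: 0 + 1(4.465) = 4.465

4.47 kmol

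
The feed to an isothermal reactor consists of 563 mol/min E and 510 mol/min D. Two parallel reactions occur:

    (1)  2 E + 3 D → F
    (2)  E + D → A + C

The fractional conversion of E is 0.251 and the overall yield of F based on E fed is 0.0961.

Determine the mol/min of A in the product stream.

33.1 mol/min

Yield of F: 1ξ₁ / 563 = 0.0961 → ξ₁ = 54.1 mol/min.
Conversion of E: 2ξ₁ + 1ξ₂ = 0.251 × 563 = 141.3 → ξ₂ = 33.1 mol/min.
Outlet amounts (n = n₀ + Σ ν·ξ):
  E: 563 − 2(54.1) − 1(33.1) = 421.7
  D: 510 − 3(54.1) − 1(33.1) = 314.6
  F: 0 + 1(54.1) = 54.1
  A: 0 + 1(33.1) = 33.1
  C: 0 + 1(33.1) = 33.1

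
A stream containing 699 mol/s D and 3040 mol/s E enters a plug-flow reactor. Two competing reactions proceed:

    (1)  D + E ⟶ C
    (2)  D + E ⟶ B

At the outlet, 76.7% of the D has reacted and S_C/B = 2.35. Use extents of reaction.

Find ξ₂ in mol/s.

Conversion of D: D consumed = 0.767 × 699 = 536.1 mol/s = 1ξ₁ + 1ξ₂.
Selectivity: 1ξ₁ / (1ξ₂) = 2.35 → ξ₁ = 2.35 ξ₂.
Substitute: (1·2.35 + 1) ξ₂ = 536.1 → ξ₂ = 160 mol/s, ξ₁ = 376.1 mol/s.
Outlet amounts (n = n₀ + Σ ν·ξ):
  D: 699 − 1(376.1) − 1(160) = 162.9
  E: 3040 − 1(376.1) − 1(160) = 2504
  C: 0 + 1(376.1) = 376.1
  B: 0 + 1(160) = 160

ξ₂ = 160 mol/s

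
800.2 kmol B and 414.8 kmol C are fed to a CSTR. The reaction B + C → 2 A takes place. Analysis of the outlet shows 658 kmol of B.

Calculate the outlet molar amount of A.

284 kmol

For B: n = n₀ − 1ξ → 658 = 800.2 − 1ξ, giving ξ = 142.2 kmol.
Outlet amounts (n = n₀ + ν ξ):
  B: 800.2 − 1(142.2) = 658
  C: 414.8 − 1(142.2) = 272.6
  A: 0 + 2(142.2) = 284.4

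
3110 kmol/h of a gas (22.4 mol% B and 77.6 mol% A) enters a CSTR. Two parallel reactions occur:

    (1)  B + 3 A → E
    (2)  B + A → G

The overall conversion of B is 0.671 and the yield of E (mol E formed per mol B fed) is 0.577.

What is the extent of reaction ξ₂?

Yield of E: 1ξ₁ / 696.6 = 0.577 → ξ₁ = 402 kmol/h.
Conversion of B: 1ξ₁ + 1ξ₂ = 0.671 × 696.6 = 467.4 → ξ₂ = 65.48 kmol/h.
Outlet amounts (n = n₀ + Σ ν·ξ):
  B: 696.6 − 1(402) − 1(65.48) = 229.2
  A: 2413 − 3(402) − 1(65.48) = 1142
  E: 0 + 1(402) = 402
  G: 0 + 1(65.48) = 65.48

ξ₂ = 65.5 kmol/h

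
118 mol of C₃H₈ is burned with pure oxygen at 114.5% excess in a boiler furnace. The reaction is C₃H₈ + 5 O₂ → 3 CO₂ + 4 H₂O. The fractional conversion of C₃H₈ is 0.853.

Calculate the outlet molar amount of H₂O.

Stoichiometric O₂ = 5 × 118 = 590 mol; O₂ fed = 590 × 2.145 = 1266 mol.
Fuel reacted = 0.853 × 118 → ξ = 100.7 mol.
Outlet (n = n₀ + ν ξ):
  C₃H₈: 118 − 1(100.7) = 17.35
  O₂: 1266 − 5(100.7) = 762.3
  CO₂: 0 + 3(100.7) = 302
  H₂O: 0 + 4(100.7) = 402.6

403 mol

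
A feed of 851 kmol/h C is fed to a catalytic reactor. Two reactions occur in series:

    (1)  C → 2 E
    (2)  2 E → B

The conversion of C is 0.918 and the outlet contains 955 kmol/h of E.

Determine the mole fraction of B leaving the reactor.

0.229

Conversion of C: C consumed = 1ξ₁ = 0.918 × 851 → ξ₁ = 781.2 kmol/h.
E balance: n_E = 0 + 2ξ₁ − 2ξ₂ = 955 → ξ₂ = (2·781.2 − 955)/2 = 303.7 kmol/h.
Outlet amounts (n = n₀ + Σ ν·ξ):
  C: 851 − 1(781.2) = 69.78
  E: 0 + 2(781.2) − 2(303.7) = 955
  B: 0 + 1(303.7) = 303.7
Total out = 1328 kmol/h; y_B = 303.7 / 1328 = 0.2286.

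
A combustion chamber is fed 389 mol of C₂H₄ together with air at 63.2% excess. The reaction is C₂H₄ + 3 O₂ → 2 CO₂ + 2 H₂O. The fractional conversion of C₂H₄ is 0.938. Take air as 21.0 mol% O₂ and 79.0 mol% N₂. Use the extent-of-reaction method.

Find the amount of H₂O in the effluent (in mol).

730 mol

Stoichiometric O₂ = 3 × 389 = 1167 mol; O₂ fed = 1167 × 1.632 = 1905 mol.
N₂ fed = 1905 × 79/21 = 7165 mol.
Fuel reacted = 0.938 × 389 → ξ = 364.9 mol.
Outlet (n = n₀ + ν ξ):
  C₂H₄: 389 − 1(364.9) = 24.12
  O₂: 1905 − 3(364.9) = 809.9
  N₂: 7165 (inert)
  CO₂: 0 + 2(364.9) = 729.8
  H₂O: 0 + 2(364.9) = 729.8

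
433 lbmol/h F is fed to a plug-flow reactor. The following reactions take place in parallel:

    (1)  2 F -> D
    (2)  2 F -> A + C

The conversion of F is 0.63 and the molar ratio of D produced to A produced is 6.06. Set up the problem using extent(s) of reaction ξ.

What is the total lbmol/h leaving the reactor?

316 lbmol/h

Conversion of F: F consumed = 0.63 × 433 = 272.8 lbmol/h = 2ξ₁ + 2ξ₂.
Selectivity: 1ξ₁ / (1ξ₂) = 6.06 → ξ₁ = 6.06 ξ₂.
Substitute: (2·6.06 + 2) ξ₂ = 272.8 → ξ₂ = 19.32 lbmol/h, ξ₁ = 117.1 lbmol/h.
Outlet amounts (n = n₀ + Σ ν·ξ):
  F: 433 − 2(117.1) − 2(19.32) = 160.2
  D: 0 + 1(117.1) = 117.1
  A: 0 + 1(19.32) = 19.32
  C: 0 + 1(19.32) = 19.32
Total out = 160.2 + 117.1 + 19.32 + 19.32 = 315.9 lbmol/h.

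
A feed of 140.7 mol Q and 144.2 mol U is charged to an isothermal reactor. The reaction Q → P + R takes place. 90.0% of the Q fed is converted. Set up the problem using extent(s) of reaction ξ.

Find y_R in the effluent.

Q reacted = 0.9 × 140.7 = 126.6 mol; ν_Q = −1, so ξ = 126.6/1 = 126.6 mol.
Outlet amounts (n = n₀ + ν ξ):
  Q: 140.7 − 1(126.6) = 14.07
  P: 0 + 1(126.6) = 126.6
  R: 0 + 1(126.6) = 126.6
  U: 144.2 (inert)
Total out = 411.5 mol; y_R = 126.6 / 411.5 = 0.3077.

0.308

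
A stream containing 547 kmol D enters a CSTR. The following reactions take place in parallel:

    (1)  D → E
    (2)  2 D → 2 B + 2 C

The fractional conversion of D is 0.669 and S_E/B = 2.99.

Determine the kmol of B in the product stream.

Conversion of D: D consumed = 0.669 × 547 = 365.9 kmol = 1ξ₁ + 2ξ₂.
Selectivity: 1ξ₁ / (2ξ₂) = 2.99 → ξ₁ = 5.98 ξ₂.
Substitute: (1·5.98 + 2) ξ₂ = 365.9 → ξ₂ = 45.86 kmol, ξ₁ = 274.2 kmol.
Outlet amounts (n = n₀ + Σ ν·ξ):
  D: 547 − 1(274.2) − 2(45.86) = 181.1
  E: 0 + 1(274.2) = 274.2
  B: 0 + 2(45.86) = 91.72
  C: 0 + 2(45.86) = 91.72

91.7 kmol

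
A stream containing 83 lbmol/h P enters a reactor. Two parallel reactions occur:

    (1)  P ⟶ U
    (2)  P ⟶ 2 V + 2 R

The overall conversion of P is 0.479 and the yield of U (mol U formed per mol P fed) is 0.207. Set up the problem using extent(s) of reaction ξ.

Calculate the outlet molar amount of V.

Yield of U: 1ξ₁ / 83 = 0.207 → ξ₁ = 17.18 lbmol/h.
Conversion of P: 1ξ₁ + 1ξ₂ = 0.479 × 83 = 39.76 → ξ₂ = 22.58 lbmol/h.
Outlet amounts (n = n₀ + Σ ν·ξ):
  P: 83 − 1(17.18) − 1(22.58) = 43.24
  U: 0 + 1(17.18) = 17.18
  V: 0 + 2(22.58) = 45.15
  R: 0 + 2(22.58) = 45.15

45.2 lbmol/h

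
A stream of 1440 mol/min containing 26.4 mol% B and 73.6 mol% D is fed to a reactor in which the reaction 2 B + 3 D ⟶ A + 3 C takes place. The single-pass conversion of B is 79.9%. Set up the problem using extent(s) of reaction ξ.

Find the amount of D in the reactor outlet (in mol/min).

604 mol/min

B reacted = 0.799 × 380.2 = 303.7 mol/min; ν_B = −2, so ξ = 303.7/2 = 151.9 mol/min.
Outlet amounts (n = n₀ + ν ξ):
  B: 380.2 − 2(151.9) = 76.41
  D: 1060 − 3(151.9) = 604.2
  A: 0 + 1(151.9) = 151.9
  C: 0 + 3(151.9) = 455.6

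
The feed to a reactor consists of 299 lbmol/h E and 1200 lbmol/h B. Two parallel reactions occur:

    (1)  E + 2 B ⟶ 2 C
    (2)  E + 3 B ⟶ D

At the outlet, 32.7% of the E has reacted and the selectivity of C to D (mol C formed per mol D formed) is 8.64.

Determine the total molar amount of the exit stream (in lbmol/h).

Conversion of E: E consumed = 0.327 × 299 = 97.77 lbmol/h = 1ξ₁ + 1ξ₂.
Selectivity: 2ξ₁ / (1ξ₂) = 8.64 → ξ₁ = 4.32 ξ₂.
Substitute: (1·4.32 + 1) ξ₂ = 97.77 → ξ₂ = 18.38 lbmol/h, ξ₁ = 79.39 lbmol/h.
Outlet amounts (n = n₀ + Σ ν·ξ):
  E: 299 − 1(79.39) − 1(18.38) = 201.2
  B: 1200 − 2(79.39) − 3(18.38) = 986.1
  C: 0 + 2(79.39) = 158.8
  D: 0 + 1(18.38) = 18.38
Total out = 201.2 + 986.1 + 158.8 + 18.38 = 1364 lbmol/h.

1360 lbmol/h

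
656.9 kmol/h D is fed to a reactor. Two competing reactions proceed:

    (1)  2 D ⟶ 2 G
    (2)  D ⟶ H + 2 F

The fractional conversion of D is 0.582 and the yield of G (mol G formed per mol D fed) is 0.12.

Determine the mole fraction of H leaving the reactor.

Yield of G: 2ξ₁ / 656.9 = 0.12 → ξ₁ = 39.41 kmol/h.
Conversion of D: 2ξ₁ + 1ξ₂ = 0.582 × 656.9 = 382.3 → ξ₂ = 303.5 kmol/h.
Outlet amounts (n = n₀ + Σ ν·ξ):
  D: 656.9 − 2(39.41) − 1(303.5) = 274.6
  G: 0 + 2(39.41) = 78.83
  H: 0 + 1(303.5) = 303.5
  F: 0 + 2(303.5) = 607
Total out = 1264 kmol/h; y_H = 303.5 / 1264 = 0.2401.

0.24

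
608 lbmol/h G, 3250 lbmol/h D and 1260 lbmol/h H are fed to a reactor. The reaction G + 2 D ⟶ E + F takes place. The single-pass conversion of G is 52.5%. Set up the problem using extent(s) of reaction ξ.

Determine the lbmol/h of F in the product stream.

319 lbmol/h

G reacted = 0.525 × 608 = 319.2 lbmol/h; ν_G = −1, so ξ = 319.2/1 = 319.2 lbmol/h.
Outlet amounts (n = n₀ + ν ξ):
  G: 608 − 1(319.2) = 288.8
  D: 3250 − 2(319.2) = 2612
  E: 0 + 1(319.2) = 319.2
  F: 0 + 1(319.2) = 319.2
  H: 1260 (inert)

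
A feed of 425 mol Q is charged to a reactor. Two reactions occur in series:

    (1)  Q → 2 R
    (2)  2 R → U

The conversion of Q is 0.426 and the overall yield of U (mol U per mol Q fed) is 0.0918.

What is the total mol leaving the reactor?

Conversion of Q: Q consumed = 1ξ₁ = 0.426 × 425 → ξ₁ = 181 mol.
Yield of U: 1ξ₂ / 425 = 0.0918 → ξ₂ = 39.02 mol.
Outlet amounts (n = n₀ + Σ ν·ξ):
  Q: 425 − 1(181) = 244
  R: 0 + 2(181) − 2(39.02) = 284.1
  U: 0 + 1(39.02) = 39.02
Total out = 244 + 284.1 + 39.02 = 567 mol.

567 mol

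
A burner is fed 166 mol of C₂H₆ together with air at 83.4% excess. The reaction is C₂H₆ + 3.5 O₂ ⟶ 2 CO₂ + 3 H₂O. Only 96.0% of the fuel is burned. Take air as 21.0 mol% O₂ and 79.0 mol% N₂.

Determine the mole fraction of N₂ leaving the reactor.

Stoichiometric O₂ = 3.5 × 166 = 581 mol; O₂ fed = 581 × 1.834 = 1066 mol.
N₂ fed = 1066 × 79/21 = 4009 mol.
Fuel reacted = 0.96 × 166 → ξ = 159.4 mol.
Outlet (n = n₀ + ν ξ):
  C₂H₆: 166 − 1(159.4) = 6.64
  O₂: 1066 − 3.5(159.4) = 507.8
  N₂: 4009 (inert)
  CO₂: 0 + 2(159.4) = 318.7
  H₂O: 0 + 3(159.4) = 478.1
Total out = 5320 mol; y_N₂ = 4009 / 5320 = 0.7535.

0.754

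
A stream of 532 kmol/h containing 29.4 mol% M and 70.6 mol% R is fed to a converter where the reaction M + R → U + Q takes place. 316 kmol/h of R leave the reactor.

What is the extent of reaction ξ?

For R: n = n₀ − 1ξ → 316 = 375.6 − 1ξ, giving ξ = 59.59 kmol/h.
Outlet amounts (n = n₀ + ν ξ):
  M: 156.4 − 1(59.59) = 96.82
  R: 375.6 − 1(59.59) = 316
  U: 0 + 1(59.59) = 59.59
  Q: 0 + 1(59.59) = 59.59

ξ = 59.6 kmol/h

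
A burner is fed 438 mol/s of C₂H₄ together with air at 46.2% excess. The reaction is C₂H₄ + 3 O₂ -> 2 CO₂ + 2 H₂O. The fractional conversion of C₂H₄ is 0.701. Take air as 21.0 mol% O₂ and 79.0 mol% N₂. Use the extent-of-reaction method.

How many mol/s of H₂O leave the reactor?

614 mol/s

Stoichiometric O₂ = 3 × 438 = 1314 mol/s; O₂ fed = 1314 × 1.462 = 1921 mol/s.
N₂ fed = 1921 × 79/21 = 7227 mol/s.
Fuel reacted = 0.701 × 438 → ξ = 307 mol/s.
Outlet (n = n₀ + ν ξ):
  C₂H₄: 438 − 1(307) = 131
  O₂: 1921 − 3(307) = 1000
  N₂: 7227 (inert)
  CO₂: 0 + 2(307) = 614.1
  H₂O: 0 + 2(307) = 614.1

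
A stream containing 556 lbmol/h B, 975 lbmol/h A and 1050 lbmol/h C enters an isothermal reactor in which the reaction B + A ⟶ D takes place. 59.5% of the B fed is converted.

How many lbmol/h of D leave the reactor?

B reacted = 0.595 × 556 = 330.8 lbmol/h; ν_B = −1, so ξ = 330.8/1 = 330.8 lbmol/h.
Outlet amounts (n = n₀ + ν ξ):
  B: 556 − 1(330.8) = 225.2
  A: 975 − 1(330.8) = 644.2
  D: 0 + 1(330.8) = 330.8
  C: 1050 (inert)

331 lbmol/h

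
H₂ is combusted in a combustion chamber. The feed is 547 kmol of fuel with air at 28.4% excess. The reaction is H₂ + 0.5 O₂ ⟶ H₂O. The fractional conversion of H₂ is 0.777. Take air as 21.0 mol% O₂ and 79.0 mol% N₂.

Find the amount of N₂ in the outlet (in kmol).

Stoichiometric O₂ = 0.5 × 547 = 273.5 kmol; O₂ fed = 273.5 × 1.284 = 351.2 kmol.
N₂ fed = 351.2 × 79/21 = 1321 kmol.
Fuel reacted = 0.777 × 547 → ξ = 425 kmol.
Outlet (n = n₀ + ν ξ):
  H₂: 547 − 1(425) = 122
  O₂: 351.2 − 0.5(425) = 138.7
  N₂: 1321 (inert)
  H₂O: 0 + 1(425) = 425

1320 kmol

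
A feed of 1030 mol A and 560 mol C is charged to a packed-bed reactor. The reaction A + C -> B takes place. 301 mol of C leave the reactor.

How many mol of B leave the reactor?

For C: n = n₀ − 1ξ → 301 = 560 − 1ξ, giving ξ = 259 mol.
Outlet amounts (n = n₀ + ν ξ):
  A: 1030 − 1(259) = 771
  C: 560 − 1(259) = 301
  B: 0 + 1(259) = 259

259 mol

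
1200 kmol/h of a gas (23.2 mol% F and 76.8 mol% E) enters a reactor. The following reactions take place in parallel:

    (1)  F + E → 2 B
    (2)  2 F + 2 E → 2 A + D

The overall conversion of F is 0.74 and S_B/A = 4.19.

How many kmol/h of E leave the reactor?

Conversion of F: F consumed = 0.74 × 278.4 = 206 kmol/h = 1ξ₁ + 2ξ₂.
Selectivity: 2ξ₁ / (2ξ₂) = 4.19 → ξ₁ = 4.19 ξ₂.
Substitute: (1·4.19 + 2) ξ₂ = 206 → ξ₂ = 33.28 kmol/h, ξ₁ = 139.5 kmol/h.
Outlet amounts (n = n₀ + Σ ν·ξ):
  F: 278.4 − 1(139.5) − 2(33.28) = 72.38
  E: 921.6 − 1(139.5) − 2(33.28) = 715.6
  B: 0 + 2(139.5) = 278.9
  A: 0 + 2(33.28) = 66.56
  D: 0 + 1(33.28) = 33.28

716 kmol/h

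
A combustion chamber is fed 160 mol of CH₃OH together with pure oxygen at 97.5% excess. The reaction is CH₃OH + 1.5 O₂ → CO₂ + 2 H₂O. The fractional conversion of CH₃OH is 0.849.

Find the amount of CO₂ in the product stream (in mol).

Stoichiometric O₂ = 1.5 × 160 = 240 mol; O₂ fed = 240 × 1.975 = 474 mol.
Fuel reacted = 0.849 × 160 → ξ = 135.8 mol.
Outlet (n = n₀ + ν ξ):
  CH₃OH: 160 − 1(135.8) = 24.16
  O₂: 474 − 1.5(135.8) = 270.2
  CO₂: 0 + 1(135.8) = 135.8
  H₂O: 0 + 2(135.8) = 271.7

136 mol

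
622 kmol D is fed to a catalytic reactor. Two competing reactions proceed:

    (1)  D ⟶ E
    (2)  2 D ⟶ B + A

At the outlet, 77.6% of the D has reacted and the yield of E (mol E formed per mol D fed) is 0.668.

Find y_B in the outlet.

0.054

Yield of E: 1ξ₁ / 622 = 0.668 → ξ₁ = 415.5 kmol.
Conversion of D: 1ξ₁ + 2ξ₂ = 0.776 × 622 = 482.7 → ξ₂ = 33.59 kmol.
Outlet amounts (n = n₀ + Σ ν·ξ):
  D: 622 − 1(415.5) − 2(33.59) = 139.3
  E: 0 + 1(415.5) = 415.5
  B: 0 + 1(33.59) = 33.59
  A: 0 + 1(33.59) = 33.59
Total out = 622 kmol; y_B = 33.59 / 622 = 0.054.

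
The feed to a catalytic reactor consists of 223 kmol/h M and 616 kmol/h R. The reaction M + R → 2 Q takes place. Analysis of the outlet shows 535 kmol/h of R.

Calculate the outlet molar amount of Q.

162 kmol/h

For R: n = n₀ − 1ξ → 535 = 616 − 1ξ, giving ξ = 81 kmol/h.
Outlet amounts (n = n₀ + ν ξ):
  M: 223 − 1(81) = 142
  R: 616 − 1(81) = 535
  Q: 0 + 2(81) = 162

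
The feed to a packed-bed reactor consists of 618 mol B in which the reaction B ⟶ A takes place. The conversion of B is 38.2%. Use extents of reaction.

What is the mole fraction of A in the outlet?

B reacted = 0.382 × 618 = 236.1 mol; ν_B = −1, so ξ = 236.1/1 = 236.1 mol.
Outlet amounts (n = n₀ + ν ξ):
  B: 618 − 1(236.1) = 381.9
  A: 0 + 1(236.1) = 236.1
Total out = 618 mol; y_A = 236.1 / 618 = 0.382.

0.382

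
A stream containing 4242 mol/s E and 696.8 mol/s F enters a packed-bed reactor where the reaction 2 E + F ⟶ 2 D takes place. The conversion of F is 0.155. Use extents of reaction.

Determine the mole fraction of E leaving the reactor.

0.833

F reacted = 0.155 × 696.8 = 108 mol/s; ν_F = −1, so ξ = 108/1 = 108 mol/s.
Outlet amounts (n = n₀ + ν ξ):
  E: 4242 − 2(108) = 4026
  F: 696.8 − 1(108) = 588.8
  D: 0 + 2(108) = 216
Total out = 4831 mol/s; y_E = 4026 / 4831 = 0.8334.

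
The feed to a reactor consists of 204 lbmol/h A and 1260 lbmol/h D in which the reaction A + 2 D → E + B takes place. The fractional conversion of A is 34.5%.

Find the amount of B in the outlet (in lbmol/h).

70.4 lbmol/h

A reacted = 0.345 × 204 = 70.38 lbmol/h; ν_A = −1, so ξ = 70.38/1 = 70.38 lbmol/h.
Outlet amounts (n = n₀ + ν ξ):
  A: 204 − 1(70.38) = 133.6
  D: 1260 − 2(70.38) = 1119
  E: 0 + 1(70.38) = 70.38
  B: 0 + 1(70.38) = 70.38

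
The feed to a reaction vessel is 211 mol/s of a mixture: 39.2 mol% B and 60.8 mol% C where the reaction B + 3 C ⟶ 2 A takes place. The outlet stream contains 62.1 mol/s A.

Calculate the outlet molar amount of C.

35.1 mol/s

For A: n = n₀ + 2ξ → 62.1 = 0 + 2ξ, giving ξ = 31.05 mol/s.
Outlet amounts (n = n₀ + ν ξ):
  B: 82.71 − 1(31.05) = 51.66
  C: 128.3 − 3(31.05) = 35.14
  A: 0 + 2(31.05) = 62.1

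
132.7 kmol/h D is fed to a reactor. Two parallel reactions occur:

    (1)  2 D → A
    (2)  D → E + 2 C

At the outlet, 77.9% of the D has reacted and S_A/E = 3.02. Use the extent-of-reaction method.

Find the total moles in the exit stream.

Conversion of D: D consumed = 0.779 × 132.7 = 103.4 kmol/h = 2ξ₁ + 1ξ₂.
Selectivity: 1ξ₁ / (1ξ₂) = 3.02 → ξ₁ = 3.02 ξ₂.
Substitute: (2·3.02 + 1) ξ₂ = 103.4 → ξ₂ = 14.68 kmol/h, ξ₁ = 44.34 kmol/h.
Outlet amounts (n = n₀ + Σ ν·ξ):
  D: 132.7 − 2(44.34) − 1(14.68) = 29.33
  A: 0 + 1(44.34) = 44.34
  E: 0 + 1(14.68) = 14.68
  C: 0 + 2(14.68) = 29.37
Total out = 29.33 + 44.34 + 14.68 + 29.37 = 117.7 kmol/h.

118 kmol/h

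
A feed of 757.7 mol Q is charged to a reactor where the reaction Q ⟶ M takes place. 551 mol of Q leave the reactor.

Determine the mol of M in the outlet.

207 mol

For Q: n = n₀ − 1ξ → 551 = 757.7 − 1ξ, giving ξ = 206.7 mol.
Outlet amounts (n = n₀ + ν ξ):
  Q: 757.7 − 1(206.7) = 551
  M: 0 + 1(206.7) = 206.7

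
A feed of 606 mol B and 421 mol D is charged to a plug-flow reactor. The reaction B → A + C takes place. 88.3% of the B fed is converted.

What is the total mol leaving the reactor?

B reacted = 0.883 × 606 = 535.1 mol; ν_B = −1, so ξ = 535.1/1 = 535.1 mol.
Outlet amounts (n = n₀ + ν ξ):
  B: 606 − 1(535.1) = 70.9
  A: 0 + 1(535.1) = 535.1
  C: 0 + 1(535.1) = 535.1
  D: 421 (inert)
Total out = 70.9 + 535.1 + 535.1 + 421 = 1562 mol.

1560 mol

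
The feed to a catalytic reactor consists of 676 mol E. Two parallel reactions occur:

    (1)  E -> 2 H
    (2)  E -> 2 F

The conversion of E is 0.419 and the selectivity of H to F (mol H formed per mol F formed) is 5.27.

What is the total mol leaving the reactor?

Conversion of E: E consumed = 0.419 × 676 = 283.2 mol = 1ξ₁ + 1ξ₂.
Selectivity: 2ξ₁ / (2ξ₂) = 5.27 → ξ₁ = 5.27 ξ₂.
Substitute: (1·5.27 + 1) ξ₂ = 283.2 → ξ₂ = 45.17 mol, ξ₁ = 238.1 mol.
Outlet amounts (n = n₀ + Σ ν·ξ):
  E: 676 − 1(238.1) − 1(45.17) = 392.8
  H: 0 + 2(238.1) = 476.1
  F: 0 + 2(45.17) = 90.35
Total out = 392.8 + 476.1 + 90.35 = 959.2 mol.

959 mol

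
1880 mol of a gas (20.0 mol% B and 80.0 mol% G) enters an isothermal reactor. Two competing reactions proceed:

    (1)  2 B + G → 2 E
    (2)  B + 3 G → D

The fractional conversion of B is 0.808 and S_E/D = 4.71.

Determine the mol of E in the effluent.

251 mol

Conversion of B: B consumed = 0.808 × 376 = 303.8 mol = 2ξ₁ + 1ξ₂.
Selectivity: 2ξ₁ / (1ξ₂) = 4.71 → ξ₁ = 2.355 ξ₂.
Substitute: (2·2.355 + 1) ξ₂ = 303.8 → ξ₂ = 53.21 mol, ξ₁ = 125.3 mol.
Outlet amounts (n = n₀ + Σ ν·ξ):
  B: 376 − 2(125.3) − 1(53.21) = 72.19
  G: 1504 − 1(125.3) − 3(53.21) = 1219
  E: 0 + 2(125.3) = 250.6
  D: 0 + 1(53.21) = 53.21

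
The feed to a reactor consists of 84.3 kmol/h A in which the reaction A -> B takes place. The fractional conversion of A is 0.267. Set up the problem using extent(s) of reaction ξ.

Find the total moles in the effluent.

84.3 kmol/h

A reacted = 0.267 × 84.3 = 22.51 kmol/h; ν_A = −1, so ξ = 22.51/1 = 22.51 kmol/h.
Outlet amounts (n = n₀ + ν ξ):
  A: 84.3 − 1(22.51) = 61.79
  B: 0 + 1(22.51) = 22.51
Total out = 61.79 + 22.51 = 84.3 kmol/h.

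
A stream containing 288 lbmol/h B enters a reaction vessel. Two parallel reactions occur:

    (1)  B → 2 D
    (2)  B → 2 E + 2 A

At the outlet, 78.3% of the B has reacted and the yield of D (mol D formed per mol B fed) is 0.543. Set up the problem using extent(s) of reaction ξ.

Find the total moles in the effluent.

Yield of D: 2ξ₁ / 288 = 0.543 → ξ₁ = 78.19 lbmol/h.
Conversion of B: 1ξ₁ + 1ξ₂ = 0.783 × 288 = 225.5 → ξ₂ = 147.3 lbmol/h.
Outlet amounts (n = n₀ + Σ ν·ξ):
  B: 288 − 1(78.19) − 1(147.3) = 62.5
  D: 0 + 2(78.19) = 156.4
  E: 0 + 2(147.3) = 294.6
  A: 0 + 2(147.3) = 294.6
Total out = 62.5 + 156.4 + 294.6 + 294.6 = 808.1 lbmol/h.

808 lbmol/h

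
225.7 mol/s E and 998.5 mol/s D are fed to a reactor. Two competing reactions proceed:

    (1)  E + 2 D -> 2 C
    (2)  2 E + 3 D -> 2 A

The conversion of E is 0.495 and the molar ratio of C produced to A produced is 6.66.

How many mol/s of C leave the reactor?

172 mol/s

Conversion of E: E consumed = 0.495 × 225.7 = 111.7 mol/s = 1ξ₁ + 2ξ₂.
Selectivity: 2ξ₁ / (2ξ₂) = 6.66 → ξ₁ = 6.66 ξ₂.
Substitute: (1·6.66 + 2) ξ₂ = 111.7 → ξ₂ = 12.9 mol/s, ξ₁ = 85.92 mol/s.
Outlet amounts (n = n₀ + Σ ν·ξ):
  E: 225.7 − 1(85.92) − 2(12.9) = 114
  D: 998.5 − 2(85.92) − 3(12.9) = 788
  C: 0 + 2(85.92) = 171.8
  A: 0 + 2(12.9) = 25.8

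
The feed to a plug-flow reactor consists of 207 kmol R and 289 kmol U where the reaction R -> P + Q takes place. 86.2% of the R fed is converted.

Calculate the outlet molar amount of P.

178 kmol

R reacted = 0.862 × 207 = 178.4 kmol; ν_R = −1, so ξ = 178.4/1 = 178.4 kmol.
Outlet amounts (n = n₀ + ν ξ):
  R: 207 − 1(178.4) = 28.57
  P: 0 + 1(178.4) = 178.4
  Q: 0 + 1(178.4) = 178.4
  U: 289 (inert)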